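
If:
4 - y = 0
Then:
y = 4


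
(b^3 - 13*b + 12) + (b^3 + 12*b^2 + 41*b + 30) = 2*b^3 + 12*b^2 + 28*b + 42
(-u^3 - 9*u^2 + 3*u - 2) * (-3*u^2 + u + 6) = 3*u^5 + 26*u^4 - 24*u^3 - 45*u^2 + 16*u - 12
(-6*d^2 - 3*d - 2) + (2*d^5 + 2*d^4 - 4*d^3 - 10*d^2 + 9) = 2*d^5 + 2*d^4 - 4*d^3 - 16*d^2 - 3*d + 7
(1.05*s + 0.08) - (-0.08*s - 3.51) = 1.13*s + 3.59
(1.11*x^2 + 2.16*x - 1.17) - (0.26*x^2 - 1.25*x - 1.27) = 0.85*x^2 + 3.41*x + 0.1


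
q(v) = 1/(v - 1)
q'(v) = -1/(v - 1)^2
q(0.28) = -1.39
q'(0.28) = -1.93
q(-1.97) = -0.34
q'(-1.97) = -0.11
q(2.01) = 0.99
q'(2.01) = -0.98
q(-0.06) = -0.94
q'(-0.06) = -0.89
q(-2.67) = -0.27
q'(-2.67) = -0.07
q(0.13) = -1.15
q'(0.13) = -1.32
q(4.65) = 0.27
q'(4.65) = -0.08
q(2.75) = 0.57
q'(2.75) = -0.33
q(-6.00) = -0.14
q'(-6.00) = -0.02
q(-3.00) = -0.25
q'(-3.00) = -0.06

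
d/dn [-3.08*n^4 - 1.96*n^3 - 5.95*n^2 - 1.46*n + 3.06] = -12.32*n^3 - 5.88*n^2 - 11.9*n - 1.46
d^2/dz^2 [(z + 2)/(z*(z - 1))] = 2*(z^3 + 6*z^2 - 6*z + 2)/(z^3*(z^3 - 3*z^2 + 3*z - 1))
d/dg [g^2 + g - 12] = 2*g + 1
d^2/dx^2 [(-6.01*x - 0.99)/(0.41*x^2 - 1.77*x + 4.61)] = (-(0.82*x - 1.77)*(1.64*x - 3.54)*(6.01*x + 0.99) + (14.7846*x - 20.4636)*(0.41*x^2 - 1.77*x + 4.61))/(0.41*x^2 - 1.77*x + 4.61)^3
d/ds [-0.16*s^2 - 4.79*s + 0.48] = -0.32*s - 4.79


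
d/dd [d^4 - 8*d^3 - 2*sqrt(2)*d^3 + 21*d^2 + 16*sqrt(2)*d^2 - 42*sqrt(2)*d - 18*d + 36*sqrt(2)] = 4*d^3 - 24*d^2 - 6*sqrt(2)*d^2 + 42*d + 32*sqrt(2)*d - 42*sqrt(2) - 18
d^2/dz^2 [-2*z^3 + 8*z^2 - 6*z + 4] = 16 - 12*z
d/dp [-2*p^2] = -4*p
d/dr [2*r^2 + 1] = 4*r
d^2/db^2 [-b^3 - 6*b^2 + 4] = -6*b - 12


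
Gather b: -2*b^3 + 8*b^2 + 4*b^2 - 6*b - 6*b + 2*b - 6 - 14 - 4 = -2*b^3 + 12*b^2 - 10*b - 24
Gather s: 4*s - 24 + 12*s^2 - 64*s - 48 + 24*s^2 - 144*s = 36*s^2 - 204*s - 72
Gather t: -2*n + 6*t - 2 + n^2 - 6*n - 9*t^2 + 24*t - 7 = n^2 - 8*n - 9*t^2 + 30*t - 9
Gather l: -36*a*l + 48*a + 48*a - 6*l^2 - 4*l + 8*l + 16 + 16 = 96*a - 6*l^2 + l*(4 - 36*a) + 32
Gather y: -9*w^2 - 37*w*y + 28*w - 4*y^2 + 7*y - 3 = -9*w^2 + 28*w - 4*y^2 + y*(7 - 37*w) - 3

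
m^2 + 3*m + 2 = (m + 1)*(m + 2)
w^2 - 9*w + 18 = (w - 6)*(w - 3)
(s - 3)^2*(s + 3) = s^3 - 3*s^2 - 9*s + 27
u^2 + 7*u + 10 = (u + 2)*(u + 5)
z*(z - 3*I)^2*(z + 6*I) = z^4 + 27*z^2 - 54*I*z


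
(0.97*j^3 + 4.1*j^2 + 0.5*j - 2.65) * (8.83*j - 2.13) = 8.5651*j^4 + 34.1369*j^3 - 4.318*j^2 - 24.4645*j + 5.6445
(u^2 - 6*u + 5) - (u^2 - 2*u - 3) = 8 - 4*u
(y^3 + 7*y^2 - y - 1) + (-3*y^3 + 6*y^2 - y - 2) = -2*y^3 + 13*y^2 - 2*y - 3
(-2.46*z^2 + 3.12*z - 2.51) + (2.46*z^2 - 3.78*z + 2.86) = 0.35 - 0.66*z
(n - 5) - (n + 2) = -7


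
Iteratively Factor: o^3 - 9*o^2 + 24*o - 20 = (o - 5)*(o^2 - 4*o + 4) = (o - 5)*(o - 2)*(o - 2)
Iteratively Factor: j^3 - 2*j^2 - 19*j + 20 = (j - 1)*(j^2 - j - 20) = (j - 1)*(j + 4)*(j - 5)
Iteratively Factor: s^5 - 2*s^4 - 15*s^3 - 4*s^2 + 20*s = (s - 5)*(s^4 + 3*s^3 - 4*s) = (s - 5)*(s + 2)*(s^3 + s^2 - 2*s) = (s - 5)*(s - 1)*(s + 2)*(s^2 + 2*s) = (s - 5)*(s - 1)*(s + 2)^2*(s)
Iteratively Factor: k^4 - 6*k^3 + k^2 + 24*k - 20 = (k - 2)*(k^3 - 4*k^2 - 7*k + 10) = (k - 2)*(k - 1)*(k^2 - 3*k - 10) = (k - 5)*(k - 2)*(k - 1)*(k + 2)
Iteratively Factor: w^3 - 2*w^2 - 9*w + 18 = (w + 3)*(w^2 - 5*w + 6) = (w - 3)*(w + 3)*(w - 2)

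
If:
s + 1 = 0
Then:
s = -1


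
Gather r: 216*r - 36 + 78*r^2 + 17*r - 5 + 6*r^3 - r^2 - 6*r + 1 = 6*r^3 + 77*r^2 + 227*r - 40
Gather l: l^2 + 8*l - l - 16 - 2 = l^2 + 7*l - 18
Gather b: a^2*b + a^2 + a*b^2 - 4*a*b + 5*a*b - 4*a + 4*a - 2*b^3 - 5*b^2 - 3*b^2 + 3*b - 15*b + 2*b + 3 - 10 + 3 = a^2 - 2*b^3 + b^2*(a - 8) + b*(a^2 + a - 10) - 4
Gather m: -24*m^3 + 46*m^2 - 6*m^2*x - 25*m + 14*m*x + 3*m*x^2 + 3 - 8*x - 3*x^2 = -24*m^3 + m^2*(46 - 6*x) + m*(3*x^2 + 14*x - 25) - 3*x^2 - 8*x + 3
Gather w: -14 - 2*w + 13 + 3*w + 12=w + 11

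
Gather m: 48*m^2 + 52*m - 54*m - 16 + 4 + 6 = 48*m^2 - 2*m - 6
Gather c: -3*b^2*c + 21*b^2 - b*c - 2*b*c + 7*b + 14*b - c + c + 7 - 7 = 21*b^2 + 21*b + c*(-3*b^2 - 3*b)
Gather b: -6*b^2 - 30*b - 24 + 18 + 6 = -6*b^2 - 30*b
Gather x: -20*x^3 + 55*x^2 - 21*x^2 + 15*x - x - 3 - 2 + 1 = -20*x^3 + 34*x^2 + 14*x - 4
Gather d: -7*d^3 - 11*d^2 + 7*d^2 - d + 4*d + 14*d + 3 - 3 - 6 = -7*d^3 - 4*d^2 + 17*d - 6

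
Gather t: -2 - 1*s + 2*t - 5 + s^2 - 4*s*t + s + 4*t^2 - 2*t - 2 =s^2 - 4*s*t + 4*t^2 - 9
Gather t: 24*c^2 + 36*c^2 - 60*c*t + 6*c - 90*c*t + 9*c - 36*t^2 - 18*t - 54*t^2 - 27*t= 60*c^2 + 15*c - 90*t^2 + t*(-150*c - 45)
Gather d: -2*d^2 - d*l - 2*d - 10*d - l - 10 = -2*d^2 + d*(-l - 12) - l - 10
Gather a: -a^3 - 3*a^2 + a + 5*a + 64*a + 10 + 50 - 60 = -a^3 - 3*a^2 + 70*a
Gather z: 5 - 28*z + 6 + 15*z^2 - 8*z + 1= 15*z^2 - 36*z + 12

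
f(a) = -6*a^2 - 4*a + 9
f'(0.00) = -4.00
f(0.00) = 9.00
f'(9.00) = -112.00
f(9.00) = -513.00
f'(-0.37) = 0.44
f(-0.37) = 9.66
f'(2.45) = -33.40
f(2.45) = -36.82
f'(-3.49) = 37.88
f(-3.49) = -50.12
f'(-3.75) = 41.00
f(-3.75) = -60.38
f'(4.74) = -60.88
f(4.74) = -144.77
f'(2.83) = -37.96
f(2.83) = -50.37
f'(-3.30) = 35.60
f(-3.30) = -43.14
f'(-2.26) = 23.12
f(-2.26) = -12.61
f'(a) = -12*a - 4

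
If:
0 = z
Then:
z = 0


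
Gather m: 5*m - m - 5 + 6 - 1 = 4*m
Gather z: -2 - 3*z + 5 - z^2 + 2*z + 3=-z^2 - z + 6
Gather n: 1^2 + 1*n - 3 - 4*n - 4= -3*n - 6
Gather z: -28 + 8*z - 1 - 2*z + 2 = 6*z - 27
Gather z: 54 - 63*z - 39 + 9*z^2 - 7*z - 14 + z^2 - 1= 10*z^2 - 70*z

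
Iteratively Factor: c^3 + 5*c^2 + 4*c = (c + 4)*(c^2 + c) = (c + 1)*(c + 4)*(c)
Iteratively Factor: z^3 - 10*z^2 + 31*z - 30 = (z - 3)*(z^2 - 7*z + 10) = (z - 5)*(z - 3)*(z - 2)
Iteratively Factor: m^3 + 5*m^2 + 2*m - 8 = (m - 1)*(m^2 + 6*m + 8) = (m - 1)*(m + 4)*(m + 2)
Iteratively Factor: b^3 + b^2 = (b)*(b^2 + b) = b^2*(b + 1)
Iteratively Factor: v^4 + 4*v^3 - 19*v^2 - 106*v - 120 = (v + 3)*(v^3 + v^2 - 22*v - 40) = (v - 5)*(v + 3)*(v^2 + 6*v + 8) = (v - 5)*(v + 3)*(v + 4)*(v + 2)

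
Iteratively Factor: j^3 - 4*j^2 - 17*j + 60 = (j - 3)*(j^2 - j - 20) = (j - 3)*(j + 4)*(j - 5)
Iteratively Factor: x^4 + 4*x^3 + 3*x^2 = (x)*(x^3 + 4*x^2 + 3*x) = x*(x + 1)*(x^2 + 3*x) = x^2*(x + 1)*(x + 3)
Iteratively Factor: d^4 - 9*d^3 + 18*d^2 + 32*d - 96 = (d + 2)*(d^3 - 11*d^2 + 40*d - 48) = (d - 4)*(d + 2)*(d^2 - 7*d + 12) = (d - 4)^2*(d + 2)*(d - 3)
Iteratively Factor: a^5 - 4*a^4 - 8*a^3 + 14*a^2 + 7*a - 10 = (a + 1)*(a^4 - 5*a^3 - 3*a^2 + 17*a - 10) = (a - 1)*(a + 1)*(a^3 - 4*a^2 - 7*a + 10) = (a - 1)^2*(a + 1)*(a^2 - 3*a - 10) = (a - 5)*(a - 1)^2*(a + 1)*(a + 2)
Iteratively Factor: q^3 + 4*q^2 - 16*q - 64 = (q + 4)*(q^2 - 16) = (q + 4)^2*(q - 4)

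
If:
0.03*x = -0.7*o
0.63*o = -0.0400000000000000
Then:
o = -0.06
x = 1.48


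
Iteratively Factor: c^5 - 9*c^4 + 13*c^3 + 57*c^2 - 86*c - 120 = (c + 1)*(c^4 - 10*c^3 + 23*c^2 + 34*c - 120) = (c + 1)*(c + 2)*(c^3 - 12*c^2 + 47*c - 60) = (c - 3)*(c + 1)*(c + 2)*(c^2 - 9*c + 20) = (c - 4)*(c - 3)*(c + 1)*(c + 2)*(c - 5)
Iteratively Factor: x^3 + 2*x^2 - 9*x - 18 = (x + 3)*(x^2 - x - 6) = (x + 2)*(x + 3)*(x - 3)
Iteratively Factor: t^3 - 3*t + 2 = (t - 1)*(t^2 + t - 2) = (t - 1)^2*(t + 2)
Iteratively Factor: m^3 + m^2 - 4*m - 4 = (m + 1)*(m^2 - 4) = (m + 1)*(m + 2)*(m - 2)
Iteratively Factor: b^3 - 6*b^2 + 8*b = (b - 2)*(b^2 - 4*b) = b*(b - 2)*(b - 4)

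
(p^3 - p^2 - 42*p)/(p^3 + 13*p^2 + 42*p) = (p - 7)/(p + 7)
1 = 1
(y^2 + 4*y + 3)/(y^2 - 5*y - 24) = (y + 1)/(y - 8)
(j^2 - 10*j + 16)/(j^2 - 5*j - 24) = (j - 2)/(j + 3)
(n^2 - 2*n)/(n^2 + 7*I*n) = (n - 2)/(n + 7*I)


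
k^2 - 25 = (k - 5)*(k + 5)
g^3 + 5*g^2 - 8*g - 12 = (g - 2)*(g + 1)*(g + 6)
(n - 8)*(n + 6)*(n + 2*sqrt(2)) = n^3 - 2*n^2 + 2*sqrt(2)*n^2 - 48*n - 4*sqrt(2)*n - 96*sqrt(2)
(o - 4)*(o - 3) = o^2 - 7*o + 12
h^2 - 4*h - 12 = (h - 6)*(h + 2)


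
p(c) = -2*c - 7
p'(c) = -2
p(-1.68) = -3.64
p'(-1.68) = -2.00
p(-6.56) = 6.12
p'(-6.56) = -2.00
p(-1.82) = -3.36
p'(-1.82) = -2.00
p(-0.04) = -6.92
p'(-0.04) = -2.00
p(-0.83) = -5.34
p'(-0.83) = -2.00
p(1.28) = -9.56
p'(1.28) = -2.00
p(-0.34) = -6.32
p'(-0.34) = -2.00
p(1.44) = -9.88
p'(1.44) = -2.00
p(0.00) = -7.00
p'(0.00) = -2.00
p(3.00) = -13.00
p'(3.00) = -2.00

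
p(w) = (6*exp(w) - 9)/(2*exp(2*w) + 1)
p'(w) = -4*(6*exp(w) - 9)*exp(2*w)/(2*exp(2*w) + 1)^2 + 6*exp(w)/(2*exp(2*w) + 1)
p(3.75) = 0.07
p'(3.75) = -0.07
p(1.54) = 0.43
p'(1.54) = -0.21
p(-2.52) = -8.41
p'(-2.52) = 0.69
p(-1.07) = -5.62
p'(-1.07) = 3.81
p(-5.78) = -8.98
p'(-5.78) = 0.02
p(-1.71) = -7.43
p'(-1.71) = 1.93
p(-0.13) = -1.47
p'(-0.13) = 3.85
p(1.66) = 0.40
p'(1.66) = -0.23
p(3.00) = 0.14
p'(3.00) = -0.13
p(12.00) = 0.00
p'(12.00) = 0.00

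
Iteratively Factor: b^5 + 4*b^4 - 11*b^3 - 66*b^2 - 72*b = (b)*(b^4 + 4*b^3 - 11*b^2 - 66*b - 72) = b*(b + 2)*(b^3 + 2*b^2 - 15*b - 36) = b*(b - 4)*(b + 2)*(b^2 + 6*b + 9) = b*(b - 4)*(b + 2)*(b + 3)*(b + 3)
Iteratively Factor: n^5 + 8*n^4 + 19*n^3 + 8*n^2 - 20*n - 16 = (n - 1)*(n^4 + 9*n^3 + 28*n^2 + 36*n + 16) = (n - 1)*(n + 4)*(n^3 + 5*n^2 + 8*n + 4) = (n - 1)*(n + 1)*(n + 4)*(n^2 + 4*n + 4) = (n - 1)*(n + 1)*(n + 2)*(n + 4)*(n + 2)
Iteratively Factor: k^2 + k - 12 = (k - 3)*(k + 4)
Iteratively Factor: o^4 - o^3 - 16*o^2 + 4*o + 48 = (o - 4)*(o^3 + 3*o^2 - 4*o - 12) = (o - 4)*(o + 2)*(o^2 + o - 6) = (o - 4)*(o + 2)*(o + 3)*(o - 2)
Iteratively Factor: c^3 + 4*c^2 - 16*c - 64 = (c - 4)*(c^2 + 8*c + 16) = (c - 4)*(c + 4)*(c + 4)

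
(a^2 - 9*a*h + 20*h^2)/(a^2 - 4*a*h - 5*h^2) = (a - 4*h)/(a + h)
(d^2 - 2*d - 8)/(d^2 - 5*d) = (d^2 - 2*d - 8)/(d*(d - 5))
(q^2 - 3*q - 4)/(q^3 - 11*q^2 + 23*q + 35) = (q - 4)/(q^2 - 12*q + 35)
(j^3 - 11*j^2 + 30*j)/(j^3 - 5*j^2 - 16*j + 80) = j*(j - 6)/(j^2 - 16)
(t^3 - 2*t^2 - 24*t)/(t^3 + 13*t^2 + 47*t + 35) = t*(t^2 - 2*t - 24)/(t^3 + 13*t^2 + 47*t + 35)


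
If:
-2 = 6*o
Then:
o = -1/3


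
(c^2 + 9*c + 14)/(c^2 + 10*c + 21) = (c + 2)/(c + 3)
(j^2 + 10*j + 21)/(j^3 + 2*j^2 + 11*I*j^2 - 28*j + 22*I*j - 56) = (j^2 + 10*j + 21)/(j^3 + j^2*(2 + 11*I) + j*(-28 + 22*I) - 56)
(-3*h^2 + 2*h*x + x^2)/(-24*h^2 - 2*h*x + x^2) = (3*h^2 - 2*h*x - x^2)/(24*h^2 + 2*h*x - x^2)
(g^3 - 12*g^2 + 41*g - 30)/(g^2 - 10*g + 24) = (g^2 - 6*g + 5)/(g - 4)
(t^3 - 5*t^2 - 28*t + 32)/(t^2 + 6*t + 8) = (t^2 - 9*t + 8)/(t + 2)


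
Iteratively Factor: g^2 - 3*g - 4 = (g + 1)*(g - 4)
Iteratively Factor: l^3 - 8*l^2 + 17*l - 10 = (l - 2)*(l^2 - 6*l + 5) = (l - 2)*(l - 1)*(l - 5)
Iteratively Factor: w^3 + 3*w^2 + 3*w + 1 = (w + 1)*(w^2 + 2*w + 1) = (w + 1)^2*(w + 1)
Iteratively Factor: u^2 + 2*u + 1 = (u + 1)*(u + 1)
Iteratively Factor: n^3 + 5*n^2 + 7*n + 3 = (n + 1)*(n^2 + 4*n + 3) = (n + 1)*(n + 3)*(n + 1)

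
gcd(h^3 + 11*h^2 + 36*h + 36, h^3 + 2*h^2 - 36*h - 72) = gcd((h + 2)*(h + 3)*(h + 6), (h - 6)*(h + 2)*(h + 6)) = h^2 + 8*h + 12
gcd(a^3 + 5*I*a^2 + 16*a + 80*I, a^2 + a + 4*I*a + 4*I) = a + 4*I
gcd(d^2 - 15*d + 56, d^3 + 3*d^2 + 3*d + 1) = 1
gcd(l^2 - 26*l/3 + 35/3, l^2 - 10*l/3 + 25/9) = l - 5/3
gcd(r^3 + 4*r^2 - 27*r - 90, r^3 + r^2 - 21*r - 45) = r^2 - 2*r - 15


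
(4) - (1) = 3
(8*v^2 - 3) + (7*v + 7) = 8*v^2 + 7*v + 4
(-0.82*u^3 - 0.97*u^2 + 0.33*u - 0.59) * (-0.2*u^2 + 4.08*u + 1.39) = 0.164*u^5 - 3.1516*u^4 - 5.1634*u^3 + 0.1161*u^2 - 1.9485*u - 0.8201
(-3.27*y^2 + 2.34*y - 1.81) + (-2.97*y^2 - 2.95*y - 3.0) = -6.24*y^2 - 0.61*y - 4.81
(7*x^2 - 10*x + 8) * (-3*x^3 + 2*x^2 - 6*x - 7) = -21*x^5 + 44*x^4 - 86*x^3 + 27*x^2 + 22*x - 56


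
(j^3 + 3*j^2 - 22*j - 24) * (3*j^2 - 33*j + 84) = 3*j^5 - 24*j^4 - 81*j^3 + 906*j^2 - 1056*j - 2016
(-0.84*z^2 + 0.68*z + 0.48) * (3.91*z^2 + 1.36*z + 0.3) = -3.2844*z^4 + 1.5164*z^3 + 2.5496*z^2 + 0.8568*z + 0.144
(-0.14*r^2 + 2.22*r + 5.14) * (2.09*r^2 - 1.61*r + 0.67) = -0.2926*r^4 + 4.8652*r^3 + 7.0746*r^2 - 6.788*r + 3.4438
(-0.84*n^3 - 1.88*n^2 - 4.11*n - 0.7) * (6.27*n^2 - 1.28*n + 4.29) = -5.2668*n^5 - 10.7124*n^4 - 26.9669*n^3 - 7.1934*n^2 - 16.7359*n - 3.003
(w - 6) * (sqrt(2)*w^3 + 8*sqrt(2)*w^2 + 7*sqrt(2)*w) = sqrt(2)*w^4 + 2*sqrt(2)*w^3 - 41*sqrt(2)*w^2 - 42*sqrt(2)*w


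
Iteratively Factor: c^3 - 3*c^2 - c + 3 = (c + 1)*(c^2 - 4*c + 3) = (c - 1)*(c + 1)*(c - 3)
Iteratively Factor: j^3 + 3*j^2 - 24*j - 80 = (j + 4)*(j^2 - j - 20) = (j - 5)*(j + 4)*(j + 4)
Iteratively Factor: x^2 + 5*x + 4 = (x + 1)*(x + 4)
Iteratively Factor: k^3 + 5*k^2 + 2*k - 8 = (k + 4)*(k^2 + k - 2) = (k + 2)*(k + 4)*(k - 1)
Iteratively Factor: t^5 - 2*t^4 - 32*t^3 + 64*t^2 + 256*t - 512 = (t - 4)*(t^4 + 2*t^3 - 24*t^2 - 32*t + 128) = (t - 4)*(t - 2)*(t^3 + 4*t^2 - 16*t - 64) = (t - 4)*(t - 2)*(t + 4)*(t^2 - 16) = (t - 4)*(t - 2)*(t + 4)^2*(t - 4)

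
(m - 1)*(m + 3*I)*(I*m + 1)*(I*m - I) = -m^4 + 2*m^3 - 2*I*m^3 - 4*m^2 + 4*I*m^2 + 6*m - 2*I*m - 3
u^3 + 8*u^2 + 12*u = u*(u + 2)*(u + 6)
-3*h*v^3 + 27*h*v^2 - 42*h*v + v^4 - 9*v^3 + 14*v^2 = v*(-3*h + v)*(v - 7)*(v - 2)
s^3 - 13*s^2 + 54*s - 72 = (s - 6)*(s - 4)*(s - 3)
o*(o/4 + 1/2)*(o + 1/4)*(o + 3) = o^4/4 + 21*o^3/16 + 29*o^2/16 + 3*o/8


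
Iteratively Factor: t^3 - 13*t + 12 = (t - 1)*(t^2 + t - 12) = (t - 1)*(t + 4)*(t - 3)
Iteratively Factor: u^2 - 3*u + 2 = (u - 1)*(u - 2)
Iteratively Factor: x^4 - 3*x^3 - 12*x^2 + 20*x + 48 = (x + 2)*(x^3 - 5*x^2 - 2*x + 24) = (x - 3)*(x + 2)*(x^2 - 2*x - 8) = (x - 4)*(x - 3)*(x + 2)*(x + 2)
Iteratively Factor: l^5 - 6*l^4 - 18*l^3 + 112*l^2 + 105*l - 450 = (l + 3)*(l^4 - 9*l^3 + 9*l^2 + 85*l - 150) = (l + 3)^2*(l^3 - 12*l^2 + 45*l - 50) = (l - 5)*(l + 3)^2*(l^2 - 7*l + 10) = (l - 5)^2*(l + 3)^2*(l - 2)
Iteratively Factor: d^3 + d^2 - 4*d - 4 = (d + 2)*(d^2 - d - 2) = (d - 2)*(d + 2)*(d + 1)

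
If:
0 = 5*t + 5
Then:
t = -1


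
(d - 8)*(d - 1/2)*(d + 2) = d^3 - 13*d^2/2 - 13*d + 8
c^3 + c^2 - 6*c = c*(c - 2)*(c + 3)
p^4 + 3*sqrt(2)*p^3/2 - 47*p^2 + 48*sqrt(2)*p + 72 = (p - 3*sqrt(2))*(p - 2*sqrt(2))*(p + sqrt(2)/2)*(p + 6*sqrt(2))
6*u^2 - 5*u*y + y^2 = (-3*u + y)*(-2*u + y)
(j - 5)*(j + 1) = j^2 - 4*j - 5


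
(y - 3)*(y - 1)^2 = y^3 - 5*y^2 + 7*y - 3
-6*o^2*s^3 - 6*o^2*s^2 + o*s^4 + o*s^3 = s^2*(-6*o + s)*(o*s + o)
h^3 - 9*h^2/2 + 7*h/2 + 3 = (h - 3)*(h - 2)*(h + 1/2)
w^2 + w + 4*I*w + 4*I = (w + 1)*(w + 4*I)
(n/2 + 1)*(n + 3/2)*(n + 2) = n^3/2 + 11*n^2/4 + 5*n + 3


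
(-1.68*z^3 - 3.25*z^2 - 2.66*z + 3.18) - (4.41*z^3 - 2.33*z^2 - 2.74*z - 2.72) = -6.09*z^3 - 0.92*z^2 + 0.0800000000000001*z + 5.9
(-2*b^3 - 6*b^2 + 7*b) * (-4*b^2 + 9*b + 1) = 8*b^5 + 6*b^4 - 84*b^3 + 57*b^2 + 7*b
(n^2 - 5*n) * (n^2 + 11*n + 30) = n^4 + 6*n^3 - 25*n^2 - 150*n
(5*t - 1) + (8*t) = 13*t - 1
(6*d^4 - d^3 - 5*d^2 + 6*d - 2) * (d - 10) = 6*d^5 - 61*d^4 + 5*d^3 + 56*d^2 - 62*d + 20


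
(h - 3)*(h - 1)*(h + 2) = h^3 - 2*h^2 - 5*h + 6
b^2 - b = b*(b - 1)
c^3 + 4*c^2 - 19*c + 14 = (c - 2)*(c - 1)*(c + 7)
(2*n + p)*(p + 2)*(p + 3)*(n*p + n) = 2*n^2*p^3 + 12*n^2*p^2 + 22*n^2*p + 12*n^2 + n*p^4 + 6*n*p^3 + 11*n*p^2 + 6*n*p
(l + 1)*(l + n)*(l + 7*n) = l^3 + 8*l^2*n + l^2 + 7*l*n^2 + 8*l*n + 7*n^2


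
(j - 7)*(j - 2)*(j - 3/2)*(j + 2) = j^4 - 17*j^3/2 + 13*j^2/2 + 34*j - 42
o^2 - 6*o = o*(o - 6)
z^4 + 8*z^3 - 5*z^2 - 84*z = z*(z - 3)*(z + 4)*(z + 7)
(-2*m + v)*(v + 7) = -2*m*v - 14*m + v^2 + 7*v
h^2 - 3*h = h*(h - 3)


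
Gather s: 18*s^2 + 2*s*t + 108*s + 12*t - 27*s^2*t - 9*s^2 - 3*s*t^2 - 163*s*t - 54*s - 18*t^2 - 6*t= s^2*(9 - 27*t) + s*(-3*t^2 - 161*t + 54) - 18*t^2 + 6*t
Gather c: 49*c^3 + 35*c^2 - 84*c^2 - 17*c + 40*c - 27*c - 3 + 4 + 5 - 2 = 49*c^3 - 49*c^2 - 4*c + 4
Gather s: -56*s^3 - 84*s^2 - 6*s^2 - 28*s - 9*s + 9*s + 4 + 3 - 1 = -56*s^3 - 90*s^2 - 28*s + 6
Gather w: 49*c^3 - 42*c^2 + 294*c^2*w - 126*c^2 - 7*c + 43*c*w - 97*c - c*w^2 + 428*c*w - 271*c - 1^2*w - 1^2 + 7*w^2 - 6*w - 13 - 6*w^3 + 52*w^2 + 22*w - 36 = 49*c^3 - 168*c^2 - 375*c - 6*w^3 + w^2*(59 - c) + w*(294*c^2 + 471*c + 15) - 50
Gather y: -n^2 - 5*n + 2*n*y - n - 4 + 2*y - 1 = -n^2 - 6*n + y*(2*n + 2) - 5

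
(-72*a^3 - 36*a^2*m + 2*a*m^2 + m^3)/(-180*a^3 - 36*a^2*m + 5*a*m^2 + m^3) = (2*a + m)/(5*a + m)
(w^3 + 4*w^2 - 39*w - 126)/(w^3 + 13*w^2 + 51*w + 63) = (w - 6)/(w + 3)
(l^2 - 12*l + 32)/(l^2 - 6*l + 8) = (l - 8)/(l - 2)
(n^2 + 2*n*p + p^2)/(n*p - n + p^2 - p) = (n + p)/(p - 1)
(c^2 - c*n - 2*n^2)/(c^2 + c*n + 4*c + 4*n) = (c - 2*n)/(c + 4)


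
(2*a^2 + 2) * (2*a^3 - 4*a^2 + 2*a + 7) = 4*a^5 - 8*a^4 + 8*a^3 + 6*a^2 + 4*a + 14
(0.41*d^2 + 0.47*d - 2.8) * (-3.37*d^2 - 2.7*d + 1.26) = -1.3817*d^4 - 2.6909*d^3 + 8.6836*d^2 + 8.1522*d - 3.528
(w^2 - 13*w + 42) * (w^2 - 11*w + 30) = w^4 - 24*w^3 + 215*w^2 - 852*w + 1260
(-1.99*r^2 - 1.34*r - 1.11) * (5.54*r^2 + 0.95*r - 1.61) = -11.0246*r^4 - 9.3141*r^3 - 4.2185*r^2 + 1.1029*r + 1.7871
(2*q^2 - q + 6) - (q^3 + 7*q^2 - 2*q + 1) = -q^3 - 5*q^2 + q + 5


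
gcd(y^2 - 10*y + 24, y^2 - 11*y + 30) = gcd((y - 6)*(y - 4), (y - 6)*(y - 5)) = y - 6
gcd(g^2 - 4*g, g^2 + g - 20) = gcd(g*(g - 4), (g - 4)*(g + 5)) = g - 4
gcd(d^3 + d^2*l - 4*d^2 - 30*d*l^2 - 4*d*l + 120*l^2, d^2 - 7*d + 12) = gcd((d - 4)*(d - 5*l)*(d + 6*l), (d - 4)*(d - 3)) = d - 4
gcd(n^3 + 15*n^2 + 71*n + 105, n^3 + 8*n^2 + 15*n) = n^2 + 8*n + 15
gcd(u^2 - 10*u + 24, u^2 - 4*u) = u - 4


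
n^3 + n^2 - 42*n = n*(n - 6)*(n + 7)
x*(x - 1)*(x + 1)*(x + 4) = x^4 + 4*x^3 - x^2 - 4*x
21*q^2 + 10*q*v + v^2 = (3*q + v)*(7*q + v)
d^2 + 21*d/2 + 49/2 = (d + 7/2)*(d + 7)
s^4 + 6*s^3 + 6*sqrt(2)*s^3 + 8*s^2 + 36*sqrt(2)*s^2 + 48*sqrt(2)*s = s*(s + 2)*(s + 4)*(s + 6*sqrt(2))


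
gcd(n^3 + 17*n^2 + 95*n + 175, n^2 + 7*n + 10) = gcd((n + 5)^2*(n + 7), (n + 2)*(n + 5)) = n + 5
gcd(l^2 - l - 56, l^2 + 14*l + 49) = l + 7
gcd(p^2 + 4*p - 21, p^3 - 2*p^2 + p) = 1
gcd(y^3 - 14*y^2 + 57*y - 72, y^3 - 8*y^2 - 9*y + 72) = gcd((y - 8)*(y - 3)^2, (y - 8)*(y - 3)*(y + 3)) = y^2 - 11*y + 24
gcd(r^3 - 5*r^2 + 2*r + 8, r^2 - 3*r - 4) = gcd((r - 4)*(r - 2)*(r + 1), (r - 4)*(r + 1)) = r^2 - 3*r - 4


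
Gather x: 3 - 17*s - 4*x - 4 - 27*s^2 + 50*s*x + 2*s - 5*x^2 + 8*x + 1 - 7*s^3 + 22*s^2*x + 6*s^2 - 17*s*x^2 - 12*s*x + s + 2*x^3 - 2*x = -7*s^3 - 21*s^2 - 14*s + 2*x^3 + x^2*(-17*s - 5) + x*(22*s^2 + 38*s + 2)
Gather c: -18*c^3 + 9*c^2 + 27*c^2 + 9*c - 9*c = -18*c^3 + 36*c^2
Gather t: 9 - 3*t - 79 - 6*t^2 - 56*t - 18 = -6*t^2 - 59*t - 88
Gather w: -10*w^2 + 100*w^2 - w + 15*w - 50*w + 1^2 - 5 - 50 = 90*w^2 - 36*w - 54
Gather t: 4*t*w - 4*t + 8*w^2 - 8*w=t*(4*w - 4) + 8*w^2 - 8*w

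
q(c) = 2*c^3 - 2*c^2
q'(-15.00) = 1410.00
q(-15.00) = -7200.00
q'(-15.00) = 1410.00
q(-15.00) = -7200.00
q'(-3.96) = 109.93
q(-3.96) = -155.56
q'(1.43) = 6.55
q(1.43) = 1.76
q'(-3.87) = 105.34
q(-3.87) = -145.88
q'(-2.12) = 35.45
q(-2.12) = -28.05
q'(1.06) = 2.50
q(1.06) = 0.13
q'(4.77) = 117.44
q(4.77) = 171.56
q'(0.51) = -0.48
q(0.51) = -0.25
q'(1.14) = 3.24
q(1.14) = 0.36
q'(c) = 6*c^2 - 4*c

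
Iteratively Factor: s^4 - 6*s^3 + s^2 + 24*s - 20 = (s - 5)*(s^3 - s^2 - 4*s + 4) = (s - 5)*(s - 2)*(s^2 + s - 2) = (s - 5)*(s - 2)*(s + 2)*(s - 1)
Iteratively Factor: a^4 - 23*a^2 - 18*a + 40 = (a + 4)*(a^3 - 4*a^2 - 7*a + 10) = (a - 1)*(a + 4)*(a^2 - 3*a - 10) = (a - 5)*(a - 1)*(a + 4)*(a + 2)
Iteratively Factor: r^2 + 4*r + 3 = (r + 1)*(r + 3)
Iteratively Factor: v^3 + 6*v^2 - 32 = (v + 4)*(v^2 + 2*v - 8) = (v + 4)^2*(v - 2)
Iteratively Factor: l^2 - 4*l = (l)*(l - 4)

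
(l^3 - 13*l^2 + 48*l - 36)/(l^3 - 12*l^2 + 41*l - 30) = (l - 6)/(l - 5)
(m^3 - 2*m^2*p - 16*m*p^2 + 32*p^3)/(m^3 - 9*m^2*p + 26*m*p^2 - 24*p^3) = (-m - 4*p)/(-m + 3*p)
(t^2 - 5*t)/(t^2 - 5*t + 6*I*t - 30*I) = t/(t + 6*I)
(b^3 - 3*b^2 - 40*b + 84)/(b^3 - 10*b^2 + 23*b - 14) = (b + 6)/(b - 1)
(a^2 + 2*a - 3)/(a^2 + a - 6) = (a - 1)/(a - 2)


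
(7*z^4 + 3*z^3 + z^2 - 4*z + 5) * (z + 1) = 7*z^5 + 10*z^4 + 4*z^3 - 3*z^2 + z + 5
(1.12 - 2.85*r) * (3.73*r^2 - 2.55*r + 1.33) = -10.6305*r^3 + 11.4451*r^2 - 6.6465*r + 1.4896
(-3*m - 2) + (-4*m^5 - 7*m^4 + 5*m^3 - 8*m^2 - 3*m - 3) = -4*m^5 - 7*m^4 + 5*m^3 - 8*m^2 - 6*m - 5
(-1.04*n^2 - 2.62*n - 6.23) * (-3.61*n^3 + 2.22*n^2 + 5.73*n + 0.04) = 3.7544*n^5 + 7.1494*n^4 + 10.7147*n^3 - 28.8848*n^2 - 35.8027*n - 0.2492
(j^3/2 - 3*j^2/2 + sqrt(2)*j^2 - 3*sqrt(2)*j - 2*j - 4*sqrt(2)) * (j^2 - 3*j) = j^5/2 - 3*j^4 + sqrt(2)*j^4 - 6*sqrt(2)*j^3 + 5*j^3/2 + 6*j^2 + 5*sqrt(2)*j^2 + 12*sqrt(2)*j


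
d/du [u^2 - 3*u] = 2*u - 3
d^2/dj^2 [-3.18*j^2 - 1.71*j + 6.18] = -6.36000000000000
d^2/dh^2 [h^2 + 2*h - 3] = 2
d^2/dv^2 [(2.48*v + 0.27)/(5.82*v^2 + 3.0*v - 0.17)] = ((2.48*v + 0.27)*(11.64*v + 3.0)*(23.28*v + 6.0) - (86.6016*v + 18.0228)*(5.82*v^2 + 3.0*v - 0.17))/(5.82*v^2 + 3.0*v - 0.17)^3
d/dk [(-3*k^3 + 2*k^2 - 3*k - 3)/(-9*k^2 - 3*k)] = (9*k^4 + 6*k^3 - 11*k^2 - 18*k - 3)/(3*k^2*(9*k^2 + 6*k + 1))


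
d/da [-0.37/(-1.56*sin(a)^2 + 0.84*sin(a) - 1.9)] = (0.3108 - 1.1544*sin(a))*cos(a)/(1.56*sin(a)^2 - 0.84*sin(a) + 1.9)^2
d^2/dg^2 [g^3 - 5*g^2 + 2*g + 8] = 6*g - 10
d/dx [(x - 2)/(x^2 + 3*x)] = (-x^2 + 4*x + 6)/(x^2*(x^2 + 6*x + 9))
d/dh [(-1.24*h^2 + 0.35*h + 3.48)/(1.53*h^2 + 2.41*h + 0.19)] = (-3.5239*h^2 - 11.12*h - 8.3203)/(2.3409*h^4 + 7.3746*h^3 + 6.3895*h^2 + 0.9158*h + 0.0361)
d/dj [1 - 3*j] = -3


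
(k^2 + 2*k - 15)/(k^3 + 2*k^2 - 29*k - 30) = (k^2 + 2*k - 15)/(k^3 + 2*k^2 - 29*k - 30)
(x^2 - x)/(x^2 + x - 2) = x/(x + 2)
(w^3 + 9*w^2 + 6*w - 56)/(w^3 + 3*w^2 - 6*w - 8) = (w + 7)/(w + 1)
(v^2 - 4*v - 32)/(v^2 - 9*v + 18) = (v^2 - 4*v - 32)/(v^2 - 9*v + 18)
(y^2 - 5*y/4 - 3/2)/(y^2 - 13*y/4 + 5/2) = (4*y + 3)/(4*y - 5)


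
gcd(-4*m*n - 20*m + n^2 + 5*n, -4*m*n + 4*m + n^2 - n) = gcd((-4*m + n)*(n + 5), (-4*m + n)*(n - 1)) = 4*m - n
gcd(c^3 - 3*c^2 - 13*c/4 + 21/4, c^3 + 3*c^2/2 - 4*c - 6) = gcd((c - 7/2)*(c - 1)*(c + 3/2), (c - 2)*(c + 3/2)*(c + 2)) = c + 3/2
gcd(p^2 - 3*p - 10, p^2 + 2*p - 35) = p - 5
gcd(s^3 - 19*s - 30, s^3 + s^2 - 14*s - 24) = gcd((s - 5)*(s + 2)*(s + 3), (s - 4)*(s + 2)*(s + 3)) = s^2 + 5*s + 6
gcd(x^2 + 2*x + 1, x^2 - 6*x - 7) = x + 1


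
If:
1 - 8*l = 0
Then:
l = 1/8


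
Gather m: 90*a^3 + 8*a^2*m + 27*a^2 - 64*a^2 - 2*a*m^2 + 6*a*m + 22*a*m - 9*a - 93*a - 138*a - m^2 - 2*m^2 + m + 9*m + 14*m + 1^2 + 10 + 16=90*a^3 - 37*a^2 - 240*a + m^2*(-2*a - 3) + m*(8*a^2 + 28*a + 24) + 27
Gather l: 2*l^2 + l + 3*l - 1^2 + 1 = 2*l^2 + 4*l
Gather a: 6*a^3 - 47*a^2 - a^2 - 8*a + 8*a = 6*a^3 - 48*a^2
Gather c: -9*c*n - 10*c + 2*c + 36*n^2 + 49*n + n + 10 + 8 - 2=c*(-9*n - 8) + 36*n^2 + 50*n + 16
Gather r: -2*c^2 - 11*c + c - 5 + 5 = -2*c^2 - 10*c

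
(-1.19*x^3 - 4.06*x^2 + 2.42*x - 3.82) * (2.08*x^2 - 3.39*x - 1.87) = -2.4752*x^5 - 4.4107*x^4 + 21.0223*x^3 - 8.5572*x^2 + 8.4244*x + 7.1434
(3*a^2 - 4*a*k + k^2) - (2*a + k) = 3*a^2 - 4*a*k - 2*a + k^2 - k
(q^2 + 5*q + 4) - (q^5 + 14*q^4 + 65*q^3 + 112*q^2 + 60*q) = -q^5 - 14*q^4 - 65*q^3 - 111*q^2 - 55*q + 4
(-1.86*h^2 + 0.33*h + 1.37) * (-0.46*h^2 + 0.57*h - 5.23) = 0.8556*h^4 - 1.212*h^3 + 9.2857*h^2 - 0.945*h - 7.1651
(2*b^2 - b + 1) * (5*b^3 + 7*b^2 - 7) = 10*b^5 + 9*b^4 - 2*b^3 - 7*b^2 + 7*b - 7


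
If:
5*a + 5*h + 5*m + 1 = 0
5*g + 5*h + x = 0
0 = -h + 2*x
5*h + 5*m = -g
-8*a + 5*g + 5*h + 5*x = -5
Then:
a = 35/188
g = 363/188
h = -165/94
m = 1287/940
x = -165/188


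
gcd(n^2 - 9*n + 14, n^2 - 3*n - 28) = n - 7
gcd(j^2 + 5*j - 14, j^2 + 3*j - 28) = j + 7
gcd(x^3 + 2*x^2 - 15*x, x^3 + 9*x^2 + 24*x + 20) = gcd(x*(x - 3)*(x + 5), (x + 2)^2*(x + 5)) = x + 5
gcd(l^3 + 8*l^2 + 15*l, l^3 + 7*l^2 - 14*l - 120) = l + 5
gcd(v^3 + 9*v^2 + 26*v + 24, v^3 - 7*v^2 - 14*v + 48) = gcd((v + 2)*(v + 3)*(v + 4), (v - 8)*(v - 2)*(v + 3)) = v + 3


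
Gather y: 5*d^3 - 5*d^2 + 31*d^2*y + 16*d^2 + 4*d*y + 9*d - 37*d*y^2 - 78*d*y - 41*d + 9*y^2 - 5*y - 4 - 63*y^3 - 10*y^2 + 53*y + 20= 5*d^3 + 11*d^2 - 32*d - 63*y^3 + y^2*(-37*d - 1) + y*(31*d^2 - 74*d + 48) + 16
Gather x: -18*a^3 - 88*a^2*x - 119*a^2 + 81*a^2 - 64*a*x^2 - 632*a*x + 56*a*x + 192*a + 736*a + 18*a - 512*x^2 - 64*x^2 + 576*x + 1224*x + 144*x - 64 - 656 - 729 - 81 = -18*a^3 - 38*a^2 + 946*a + x^2*(-64*a - 576) + x*(-88*a^2 - 576*a + 1944) - 1530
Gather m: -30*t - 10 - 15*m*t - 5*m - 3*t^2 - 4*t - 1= m*(-15*t - 5) - 3*t^2 - 34*t - 11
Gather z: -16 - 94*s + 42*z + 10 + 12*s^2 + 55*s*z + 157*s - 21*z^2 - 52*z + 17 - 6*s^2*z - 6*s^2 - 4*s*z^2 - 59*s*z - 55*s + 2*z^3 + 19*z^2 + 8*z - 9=6*s^2 + 8*s + 2*z^3 + z^2*(-4*s - 2) + z*(-6*s^2 - 4*s - 2) + 2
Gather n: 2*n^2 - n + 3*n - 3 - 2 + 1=2*n^2 + 2*n - 4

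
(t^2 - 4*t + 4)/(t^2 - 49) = (t^2 - 4*t + 4)/(t^2 - 49)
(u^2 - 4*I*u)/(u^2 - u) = (u - 4*I)/(u - 1)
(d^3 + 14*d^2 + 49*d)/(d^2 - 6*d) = (d^2 + 14*d + 49)/(d - 6)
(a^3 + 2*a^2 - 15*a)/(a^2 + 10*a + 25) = a*(a - 3)/(a + 5)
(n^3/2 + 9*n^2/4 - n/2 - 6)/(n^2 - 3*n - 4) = (-2*n^3 - 9*n^2 + 2*n + 24)/(4*(-n^2 + 3*n + 4))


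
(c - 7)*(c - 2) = c^2 - 9*c + 14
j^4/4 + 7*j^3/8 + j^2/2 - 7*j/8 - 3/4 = (j/4 + 1/2)*(j - 1)*(j + 1)*(j + 3/2)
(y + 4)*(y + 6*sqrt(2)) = y^2 + 4*y + 6*sqrt(2)*y + 24*sqrt(2)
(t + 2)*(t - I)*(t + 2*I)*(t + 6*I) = t^4 + 2*t^3 + 7*I*t^3 - 4*t^2 + 14*I*t^2 - 8*t + 12*I*t + 24*I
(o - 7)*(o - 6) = o^2 - 13*o + 42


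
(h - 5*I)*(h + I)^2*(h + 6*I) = h^4 + 3*I*h^3 + 27*h^2 + 59*I*h - 30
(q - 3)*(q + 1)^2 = q^3 - q^2 - 5*q - 3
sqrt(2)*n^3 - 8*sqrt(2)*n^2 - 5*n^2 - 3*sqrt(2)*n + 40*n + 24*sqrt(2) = (n - 8)*(n - 3*sqrt(2))*(sqrt(2)*n + 1)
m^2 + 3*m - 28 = (m - 4)*(m + 7)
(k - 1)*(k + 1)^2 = k^3 + k^2 - k - 1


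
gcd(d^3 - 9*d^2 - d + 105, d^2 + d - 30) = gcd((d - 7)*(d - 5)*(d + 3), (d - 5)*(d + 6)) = d - 5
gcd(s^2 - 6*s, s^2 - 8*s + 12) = s - 6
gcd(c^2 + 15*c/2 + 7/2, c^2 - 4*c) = 1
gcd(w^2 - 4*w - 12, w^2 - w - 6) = w + 2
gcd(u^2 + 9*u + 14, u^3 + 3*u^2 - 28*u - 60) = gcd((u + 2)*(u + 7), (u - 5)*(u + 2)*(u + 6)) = u + 2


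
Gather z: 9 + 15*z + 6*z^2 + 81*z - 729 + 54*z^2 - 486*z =60*z^2 - 390*z - 720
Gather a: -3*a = -3*a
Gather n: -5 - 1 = -6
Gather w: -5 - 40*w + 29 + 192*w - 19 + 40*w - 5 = 192*w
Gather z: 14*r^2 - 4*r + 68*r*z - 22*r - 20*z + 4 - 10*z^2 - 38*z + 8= 14*r^2 - 26*r - 10*z^2 + z*(68*r - 58) + 12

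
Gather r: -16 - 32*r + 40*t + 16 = -32*r + 40*t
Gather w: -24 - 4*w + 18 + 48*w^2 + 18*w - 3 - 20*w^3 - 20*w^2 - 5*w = -20*w^3 + 28*w^2 + 9*w - 9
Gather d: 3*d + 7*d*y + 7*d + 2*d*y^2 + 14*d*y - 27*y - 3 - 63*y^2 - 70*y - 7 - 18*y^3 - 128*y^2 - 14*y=d*(2*y^2 + 21*y + 10) - 18*y^3 - 191*y^2 - 111*y - 10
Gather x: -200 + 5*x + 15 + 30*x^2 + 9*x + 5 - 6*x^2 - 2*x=24*x^2 + 12*x - 180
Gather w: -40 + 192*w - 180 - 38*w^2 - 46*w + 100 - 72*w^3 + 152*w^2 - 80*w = -72*w^3 + 114*w^2 + 66*w - 120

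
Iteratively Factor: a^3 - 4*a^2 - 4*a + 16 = (a - 4)*(a^2 - 4) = (a - 4)*(a - 2)*(a + 2)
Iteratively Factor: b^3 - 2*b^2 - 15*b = (b + 3)*(b^2 - 5*b) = (b - 5)*(b + 3)*(b)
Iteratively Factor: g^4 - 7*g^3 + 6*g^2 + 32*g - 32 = (g - 4)*(g^3 - 3*g^2 - 6*g + 8) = (g - 4)*(g + 2)*(g^2 - 5*g + 4) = (g - 4)^2*(g + 2)*(g - 1)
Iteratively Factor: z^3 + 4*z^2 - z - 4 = (z + 1)*(z^2 + 3*z - 4) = (z - 1)*(z + 1)*(z + 4)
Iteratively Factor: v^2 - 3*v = (v)*(v - 3)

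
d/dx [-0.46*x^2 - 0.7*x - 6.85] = -0.92*x - 0.7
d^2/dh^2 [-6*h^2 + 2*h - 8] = -12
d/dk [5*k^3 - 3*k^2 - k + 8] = 15*k^2 - 6*k - 1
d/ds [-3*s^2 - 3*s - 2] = -6*s - 3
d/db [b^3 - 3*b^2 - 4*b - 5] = 3*b^2 - 6*b - 4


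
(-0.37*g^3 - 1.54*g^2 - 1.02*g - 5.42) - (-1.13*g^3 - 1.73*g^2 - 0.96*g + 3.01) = 0.76*g^3 + 0.19*g^2 - 0.0600000000000001*g - 8.43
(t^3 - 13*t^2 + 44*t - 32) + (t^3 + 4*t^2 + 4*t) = 2*t^3 - 9*t^2 + 48*t - 32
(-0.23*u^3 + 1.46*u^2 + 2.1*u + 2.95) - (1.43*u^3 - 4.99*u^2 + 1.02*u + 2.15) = -1.66*u^3 + 6.45*u^2 + 1.08*u + 0.8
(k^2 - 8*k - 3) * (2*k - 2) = 2*k^3 - 18*k^2 + 10*k + 6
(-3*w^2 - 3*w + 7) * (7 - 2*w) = 6*w^3 - 15*w^2 - 35*w + 49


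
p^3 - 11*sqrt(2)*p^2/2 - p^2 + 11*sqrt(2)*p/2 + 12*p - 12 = (p - 1)*(p - 4*sqrt(2))*(p - 3*sqrt(2)/2)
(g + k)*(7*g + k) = 7*g^2 + 8*g*k + k^2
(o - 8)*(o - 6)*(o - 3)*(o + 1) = o^4 - 16*o^3 + 73*o^2 - 54*o - 144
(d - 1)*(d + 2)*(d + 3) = d^3 + 4*d^2 + d - 6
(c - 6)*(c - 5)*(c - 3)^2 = c^4 - 17*c^3 + 105*c^2 - 279*c + 270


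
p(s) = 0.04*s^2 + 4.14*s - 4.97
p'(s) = 0.08*s + 4.14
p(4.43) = 14.16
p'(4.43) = 4.49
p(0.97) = -0.92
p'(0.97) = 4.22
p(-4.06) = -21.12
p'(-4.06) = 3.82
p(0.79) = -1.67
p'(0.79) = 4.20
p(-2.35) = -14.48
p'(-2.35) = 3.95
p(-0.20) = -5.80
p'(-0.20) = 4.12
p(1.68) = 2.10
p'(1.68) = 4.27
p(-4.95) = -24.48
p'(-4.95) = 3.74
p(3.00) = 7.81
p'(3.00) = 4.38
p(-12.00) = -48.89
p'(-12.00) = 3.18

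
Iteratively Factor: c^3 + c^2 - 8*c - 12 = (c - 3)*(c^2 + 4*c + 4) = (c - 3)*(c + 2)*(c + 2)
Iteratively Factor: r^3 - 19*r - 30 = (r + 2)*(r^2 - 2*r - 15) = (r + 2)*(r + 3)*(r - 5)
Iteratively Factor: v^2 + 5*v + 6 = (v + 3)*(v + 2)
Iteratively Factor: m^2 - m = (m)*(m - 1)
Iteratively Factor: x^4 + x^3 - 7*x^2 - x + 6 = (x - 1)*(x^3 + 2*x^2 - 5*x - 6) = (x - 2)*(x - 1)*(x^2 + 4*x + 3) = (x - 2)*(x - 1)*(x + 3)*(x + 1)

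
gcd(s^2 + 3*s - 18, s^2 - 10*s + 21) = s - 3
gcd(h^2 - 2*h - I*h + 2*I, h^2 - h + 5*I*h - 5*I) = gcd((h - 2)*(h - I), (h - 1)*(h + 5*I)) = 1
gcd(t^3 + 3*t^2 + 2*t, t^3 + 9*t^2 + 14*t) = t^2 + 2*t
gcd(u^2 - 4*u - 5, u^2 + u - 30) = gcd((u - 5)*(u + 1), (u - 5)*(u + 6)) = u - 5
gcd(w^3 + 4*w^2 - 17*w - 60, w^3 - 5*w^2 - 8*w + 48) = w^2 - w - 12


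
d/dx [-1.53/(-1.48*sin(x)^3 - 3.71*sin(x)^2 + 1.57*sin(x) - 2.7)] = (-6.7932*sin(x)^2 - 11.3526*sin(x) + 2.4021)*cos(x)/(1.48*sin(x)^3 + 3.71*sin(x)^2 - 1.57*sin(x) + 2.7)^2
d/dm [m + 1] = 1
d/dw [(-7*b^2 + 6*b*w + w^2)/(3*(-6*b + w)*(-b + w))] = -13*b/(108*b^2 - 36*b*w + 3*w^2)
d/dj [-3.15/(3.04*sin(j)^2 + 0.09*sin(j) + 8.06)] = (19.152*sin(j) + 0.2835)*cos(j)/(3.04*sin(j)^2 + 0.09*sin(j) + 8.06)^2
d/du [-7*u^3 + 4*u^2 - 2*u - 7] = -21*u^2 + 8*u - 2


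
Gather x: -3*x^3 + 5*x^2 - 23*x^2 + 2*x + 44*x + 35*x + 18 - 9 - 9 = -3*x^3 - 18*x^2 + 81*x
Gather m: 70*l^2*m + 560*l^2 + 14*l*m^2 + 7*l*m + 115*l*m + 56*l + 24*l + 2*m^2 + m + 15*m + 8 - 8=560*l^2 + 80*l + m^2*(14*l + 2) + m*(70*l^2 + 122*l + 16)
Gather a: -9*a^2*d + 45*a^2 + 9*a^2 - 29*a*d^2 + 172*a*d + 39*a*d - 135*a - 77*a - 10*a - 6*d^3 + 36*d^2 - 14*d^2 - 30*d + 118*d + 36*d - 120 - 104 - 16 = a^2*(54 - 9*d) + a*(-29*d^2 + 211*d - 222) - 6*d^3 + 22*d^2 + 124*d - 240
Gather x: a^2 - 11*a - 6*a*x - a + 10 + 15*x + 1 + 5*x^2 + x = a^2 - 12*a + 5*x^2 + x*(16 - 6*a) + 11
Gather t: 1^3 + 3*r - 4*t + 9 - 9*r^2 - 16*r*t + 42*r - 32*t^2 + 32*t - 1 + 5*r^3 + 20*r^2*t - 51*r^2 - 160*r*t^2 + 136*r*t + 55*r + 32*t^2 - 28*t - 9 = 5*r^3 - 60*r^2 - 160*r*t^2 + 100*r + t*(20*r^2 + 120*r)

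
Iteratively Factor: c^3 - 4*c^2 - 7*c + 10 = (c + 2)*(c^2 - 6*c + 5) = (c - 1)*(c + 2)*(c - 5)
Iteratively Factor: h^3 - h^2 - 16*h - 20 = (h - 5)*(h^2 + 4*h + 4) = (h - 5)*(h + 2)*(h + 2)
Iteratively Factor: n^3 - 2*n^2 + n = (n)*(n^2 - 2*n + 1) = n*(n - 1)*(n - 1)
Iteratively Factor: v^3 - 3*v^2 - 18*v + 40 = (v - 5)*(v^2 + 2*v - 8) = (v - 5)*(v - 2)*(v + 4)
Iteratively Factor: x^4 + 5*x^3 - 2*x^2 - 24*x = (x - 2)*(x^3 + 7*x^2 + 12*x) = (x - 2)*(x + 4)*(x^2 + 3*x) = (x - 2)*(x + 3)*(x + 4)*(x)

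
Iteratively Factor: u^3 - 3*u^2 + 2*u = (u - 1)*(u^2 - 2*u) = (u - 2)*(u - 1)*(u)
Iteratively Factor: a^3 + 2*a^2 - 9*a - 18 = (a + 2)*(a^2 - 9) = (a - 3)*(a + 2)*(a + 3)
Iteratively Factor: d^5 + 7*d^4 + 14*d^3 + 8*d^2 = (d)*(d^4 + 7*d^3 + 14*d^2 + 8*d) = d*(d + 1)*(d^3 + 6*d^2 + 8*d) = d*(d + 1)*(d + 2)*(d^2 + 4*d) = d*(d + 1)*(d + 2)*(d + 4)*(d)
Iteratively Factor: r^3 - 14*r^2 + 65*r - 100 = (r - 5)*(r^2 - 9*r + 20) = (r - 5)*(r - 4)*(r - 5)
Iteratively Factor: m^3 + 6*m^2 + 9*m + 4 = (m + 4)*(m^2 + 2*m + 1) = (m + 1)*(m + 4)*(m + 1)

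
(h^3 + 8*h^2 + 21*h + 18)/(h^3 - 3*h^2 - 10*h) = (h^2 + 6*h + 9)/(h*(h - 5))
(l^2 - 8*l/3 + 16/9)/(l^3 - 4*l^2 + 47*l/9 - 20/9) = (3*l - 4)/(3*l^2 - 8*l + 5)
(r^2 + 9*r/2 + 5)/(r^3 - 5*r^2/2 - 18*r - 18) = (2*r + 5)/(2*r^2 - 9*r - 18)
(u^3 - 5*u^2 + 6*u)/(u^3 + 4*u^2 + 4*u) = (u^2 - 5*u + 6)/(u^2 + 4*u + 4)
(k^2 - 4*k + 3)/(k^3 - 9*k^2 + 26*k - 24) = (k - 1)/(k^2 - 6*k + 8)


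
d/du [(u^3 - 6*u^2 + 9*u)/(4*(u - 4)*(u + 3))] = (u^4 - 2*u^3 - 39*u^2 + 144*u - 108)/(4*(u^4 - 2*u^3 - 23*u^2 + 24*u + 144))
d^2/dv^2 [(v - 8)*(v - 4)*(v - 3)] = 6*v - 30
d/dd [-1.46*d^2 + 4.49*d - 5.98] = 4.49 - 2.92*d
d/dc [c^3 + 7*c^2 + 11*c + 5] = 3*c^2 + 14*c + 11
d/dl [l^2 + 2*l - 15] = 2*l + 2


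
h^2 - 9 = (h - 3)*(h + 3)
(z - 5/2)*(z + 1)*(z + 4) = z^3 + 5*z^2/2 - 17*z/2 - 10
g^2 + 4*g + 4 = (g + 2)^2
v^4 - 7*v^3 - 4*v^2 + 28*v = v*(v - 7)*(v - 2)*(v + 2)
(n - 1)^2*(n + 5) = n^3 + 3*n^2 - 9*n + 5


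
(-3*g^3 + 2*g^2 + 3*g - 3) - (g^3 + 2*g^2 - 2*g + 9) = -4*g^3 + 5*g - 12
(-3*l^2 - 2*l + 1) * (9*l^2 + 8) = -27*l^4 - 18*l^3 - 15*l^2 - 16*l + 8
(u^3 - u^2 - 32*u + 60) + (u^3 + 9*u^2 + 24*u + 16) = 2*u^3 + 8*u^2 - 8*u + 76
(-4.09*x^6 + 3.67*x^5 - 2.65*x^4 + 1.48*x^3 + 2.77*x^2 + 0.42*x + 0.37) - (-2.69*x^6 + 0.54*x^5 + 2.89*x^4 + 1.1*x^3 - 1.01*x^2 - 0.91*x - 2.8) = -1.4*x^6 + 3.13*x^5 - 5.54*x^4 + 0.38*x^3 + 3.78*x^2 + 1.33*x + 3.17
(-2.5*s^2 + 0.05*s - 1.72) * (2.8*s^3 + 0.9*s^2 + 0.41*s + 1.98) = -7.0*s^5 - 2.11*s^4 - 5.796*s^3 - 6.4775*s^2 - 0.6062*s - 3.4056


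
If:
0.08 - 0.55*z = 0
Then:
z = 0.15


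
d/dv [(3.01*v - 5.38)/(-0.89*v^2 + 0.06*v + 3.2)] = (2.6789*v^2 - 9.5764*v + 9.9548)/(0.7921*v^4 - 0.1068*v^3 - 5.6924*v^2 + 0.384*v + 10.24)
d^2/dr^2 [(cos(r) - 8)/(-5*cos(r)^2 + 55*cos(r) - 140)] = (9*(1 - cos(2*r))^2*cos(r)/4 - 21*(1 - cos(2*r))^2/4 - 1970*cos(r) + 121*cos(2*r) + 51*cos(3*r)/2 - cos(5*r)/2 + 1014)/(5*(cos(r) - 7)^3*(cos(r) - 4)^3)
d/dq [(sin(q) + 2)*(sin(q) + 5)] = (2*sin(q) + 7)*cos(q)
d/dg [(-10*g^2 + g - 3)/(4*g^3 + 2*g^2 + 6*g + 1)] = (40*g^4 - 8*g^3 - 26*g^2 - 8*g + 19)/(16*g^6 + 16*g^5 + 52*g^4 + 32*g^3 + 40*g^2 + 12*g + 1)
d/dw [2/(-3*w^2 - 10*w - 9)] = 4*(3*w + 5)/(3*w^2 + 10*w + 9)^2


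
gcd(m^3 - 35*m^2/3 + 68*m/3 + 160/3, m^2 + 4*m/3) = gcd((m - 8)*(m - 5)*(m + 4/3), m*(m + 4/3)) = m + 4/3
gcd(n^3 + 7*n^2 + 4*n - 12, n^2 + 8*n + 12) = n^2 + 8*n + 12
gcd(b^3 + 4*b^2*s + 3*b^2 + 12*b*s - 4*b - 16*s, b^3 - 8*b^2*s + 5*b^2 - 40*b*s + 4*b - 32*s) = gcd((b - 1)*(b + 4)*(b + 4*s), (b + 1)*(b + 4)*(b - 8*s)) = b + 4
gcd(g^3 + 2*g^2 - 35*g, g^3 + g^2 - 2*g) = g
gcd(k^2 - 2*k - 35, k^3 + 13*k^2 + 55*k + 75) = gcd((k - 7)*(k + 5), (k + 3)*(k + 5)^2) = k + 5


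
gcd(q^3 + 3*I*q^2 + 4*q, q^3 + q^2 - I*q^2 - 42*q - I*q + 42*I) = q - I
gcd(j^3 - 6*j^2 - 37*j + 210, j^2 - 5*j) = j - 5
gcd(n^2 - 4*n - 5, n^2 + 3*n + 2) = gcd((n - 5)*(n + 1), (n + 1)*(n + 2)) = n + 1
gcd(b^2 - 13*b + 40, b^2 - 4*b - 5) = b - 5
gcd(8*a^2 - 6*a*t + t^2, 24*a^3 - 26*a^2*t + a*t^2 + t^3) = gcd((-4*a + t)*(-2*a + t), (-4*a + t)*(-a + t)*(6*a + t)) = -4*a + t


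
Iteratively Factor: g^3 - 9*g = (g)*(g^2 - 9) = g*(g + 3)*(g - 3)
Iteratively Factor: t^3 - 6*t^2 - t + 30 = (t - 3)*(t^2 - 3*t - 10) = (t - 5)*(t - 3)*(t + 2)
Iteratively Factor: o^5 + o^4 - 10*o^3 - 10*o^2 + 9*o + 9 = (o + 3)*(o^4 - 2*o^3 - 4*o^2 + 2*o + 3) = (o - 3)*(o + 3)*(o^3 + o^2 - o - 1) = (o - 3)*(o - 1)*(o + 3)*(o^2 + 2*o + 1) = (o - 3)*(o - 1)*(o + 1)*(o + 3)*(o + 1)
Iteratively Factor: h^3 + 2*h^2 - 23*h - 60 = (h - 5)*(h^2 + 7*h + 12) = (h - 5)*(h + 3)*(h + 4)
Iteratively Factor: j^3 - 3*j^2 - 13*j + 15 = (j + 3)*(j^2 - 6*j + 5) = (j - 1)*(j + 3)*(j - 5)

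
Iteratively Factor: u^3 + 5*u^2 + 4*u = (u + 4)*(u^2 + u) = (u + 1)*(u + 4)*(u)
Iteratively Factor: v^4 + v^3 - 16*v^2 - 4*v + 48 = (v - 3)*(v^3 + 4*v^2 - 4*v - 16) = (v - 3)*(v + 2)*(v^2 + 2*v - 8) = (v - 3)*(v - 2)*(v + 2)*(v + 4)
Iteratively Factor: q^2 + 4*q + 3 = (q + 3)*(q + 1)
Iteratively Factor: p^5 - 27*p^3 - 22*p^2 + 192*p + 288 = (p - 4)*(p^4 + 4*p^3 - 11*p^2 - 66*p - 72) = (p - 4)^2*(p^3 + 8*p^2 + 21*p + 18) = (p - 4)^2*(p + 3)*(p^2 + 5*p + 6) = (p - 4)^2*(p + 3)^2*(p + 2)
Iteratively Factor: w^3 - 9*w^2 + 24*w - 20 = (w - 2)*(w^2 - 7*w + 10) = (w - 5)*(w - 2)*(w - 2)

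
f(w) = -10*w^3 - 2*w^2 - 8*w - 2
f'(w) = -30*w^2 - 4*w - 8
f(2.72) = -239.79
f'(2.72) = -240.83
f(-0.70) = 6.05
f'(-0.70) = -19.90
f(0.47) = -7.24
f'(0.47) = -16.51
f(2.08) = -117.28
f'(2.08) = -146.11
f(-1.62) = 48.23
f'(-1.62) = -80.25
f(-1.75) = 59.47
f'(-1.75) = -92.88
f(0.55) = -8.67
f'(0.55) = -19.28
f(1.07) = -25.10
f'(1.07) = -46.63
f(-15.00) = 33418.00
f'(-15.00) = -6698.00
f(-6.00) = 2134.00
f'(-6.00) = -1064.00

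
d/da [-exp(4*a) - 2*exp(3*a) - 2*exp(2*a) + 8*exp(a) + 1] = (-4*exp(3*a) - 6*exp(2*a) - 4*exp(a) + 8)*exp(a)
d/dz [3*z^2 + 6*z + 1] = 6*z + 6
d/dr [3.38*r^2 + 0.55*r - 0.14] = 6.76*r + 0.55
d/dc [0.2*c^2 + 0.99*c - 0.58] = 0.4*c + 0.99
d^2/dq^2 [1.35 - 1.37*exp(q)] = -1.37*exp(q)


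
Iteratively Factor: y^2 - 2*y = (y)*(y - 2)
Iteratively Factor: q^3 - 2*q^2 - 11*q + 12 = (q - 1)*(q^2 - q - 12) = (q - 4)*(q - 1)*(q + 3)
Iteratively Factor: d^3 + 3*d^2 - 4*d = (d + 4)*(d^2 - d) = d*(d + 4)*(d - 1)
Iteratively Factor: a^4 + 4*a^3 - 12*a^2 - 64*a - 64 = (a - 4)*(a^3 + 8*a^2 + 20*a + 16) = (a - 4)*(a + 2)*(a^2 + 6*a + 8) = (a - 4)*(a + 2)^2*(a + 4)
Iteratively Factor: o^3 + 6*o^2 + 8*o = (o + 2)*(o^2 + 4*o) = o*(o + 2)*(o + 4)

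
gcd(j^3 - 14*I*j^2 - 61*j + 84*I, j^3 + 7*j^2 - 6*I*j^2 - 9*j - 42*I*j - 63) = j - 3*I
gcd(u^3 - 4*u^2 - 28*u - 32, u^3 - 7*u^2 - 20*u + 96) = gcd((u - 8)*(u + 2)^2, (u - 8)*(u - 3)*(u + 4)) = u - 8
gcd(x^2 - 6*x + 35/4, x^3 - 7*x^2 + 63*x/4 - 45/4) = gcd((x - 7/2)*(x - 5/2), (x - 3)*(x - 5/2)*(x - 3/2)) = x - 5/2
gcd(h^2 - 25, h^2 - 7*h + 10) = h - 5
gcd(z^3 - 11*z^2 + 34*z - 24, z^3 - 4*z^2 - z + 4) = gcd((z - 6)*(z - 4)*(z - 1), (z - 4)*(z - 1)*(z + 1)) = z^2 - 5*z + 4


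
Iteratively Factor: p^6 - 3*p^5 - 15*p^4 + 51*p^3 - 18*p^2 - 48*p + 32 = (p + 4)*(p^5 - 7*p^4 + 13*p^3 - p^2 - 14*p + 8) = (p + 1)*(p + 4)*(p^4 - 8*p^3 + 21*p^2 - 22*p + 8) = (p - 1)*(p + 1)*(p + 4)*(p^3 - 7*p^2 + 14*p - 8) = (p - 1)^2*(p + 1)*(p + 4)*(p^2 - 6*p + 8) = (p - 2)*(p - 1)^2*(p + 1)*(p + 4)*(p - 4)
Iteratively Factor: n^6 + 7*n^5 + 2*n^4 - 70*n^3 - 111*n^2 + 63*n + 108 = (n + 4)*(n^5 + 3*n^4 - 10*n^3 - 30*n^2 + 9*n + 27) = (n + 1)*(n + 4)*(n^4 + 2*n^3 - 12*n^2 - 18*n + 27) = (n + 1)*(n + 3)*(n + 4)*(n^3 - n^2 - 9*n + 9) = (n + 1)*(n + 3)^2*(n + 4)*(n^2 - 4*n + 3) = (n - 1)*(n + 1)*(n + 3)^2*(n + 4)*(n - 3)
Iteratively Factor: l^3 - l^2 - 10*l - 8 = (l + 1)*(l^2 - 2*l - 8) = (l - 4)*(l + 1)*(l + 2)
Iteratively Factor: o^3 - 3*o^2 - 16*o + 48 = (o + 4)*(o^2 - 7*o + 12) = (o - 4)*(o + 4)*(o - 3)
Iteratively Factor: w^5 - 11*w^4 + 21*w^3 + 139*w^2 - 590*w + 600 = (w - 3)*(w^4 - 8*w^3 - 3*w^2 + 130*w - 200) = (w - 5)*(w - 3)*(w^3 - 3*w^2 - 18*w + 40) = (w - 5)^2*(w - 3)*(w^2 + 2*w - 8) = (w - 5)^2*(w - 3)*(w + 4)*(w - 2)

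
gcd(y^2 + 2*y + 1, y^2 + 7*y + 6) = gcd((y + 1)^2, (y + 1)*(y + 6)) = y + 1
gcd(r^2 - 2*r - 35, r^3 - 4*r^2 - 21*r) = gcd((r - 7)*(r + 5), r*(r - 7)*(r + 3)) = r - 7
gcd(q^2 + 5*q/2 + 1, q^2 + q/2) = q + 1/2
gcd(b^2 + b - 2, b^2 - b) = b - 1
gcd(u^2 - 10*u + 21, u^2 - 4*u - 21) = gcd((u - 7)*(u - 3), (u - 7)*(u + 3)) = u - 7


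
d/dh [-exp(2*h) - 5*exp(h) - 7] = (-2*exp(h) - 5)*exp(h)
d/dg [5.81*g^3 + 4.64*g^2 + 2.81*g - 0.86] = 17.43*g^2 + 9.28*g + 2.81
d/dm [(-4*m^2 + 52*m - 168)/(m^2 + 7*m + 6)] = 16*(-5*m^2 + 18*m + 93)/(m^4 + 14*m^3 + 61*m^2 + 84*m + 36)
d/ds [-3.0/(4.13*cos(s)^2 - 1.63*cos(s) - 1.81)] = (4.89 - 24.78*cos(s))*sin(s)/(-4.13*cos(s)^2 + 1.63*cos(s) + 1.81)^2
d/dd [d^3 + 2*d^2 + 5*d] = 3*d^2 + 4*d + 5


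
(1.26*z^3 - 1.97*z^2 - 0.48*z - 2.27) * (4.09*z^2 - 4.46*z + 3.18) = 5.1534*z^5 - 13.6769*z^4 + 10.8298*z^3 - 13.4081*z^2 + 8.5978*z - 7.2186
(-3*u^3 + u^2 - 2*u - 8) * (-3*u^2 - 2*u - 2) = 9*u^5 + 3*u^4 + 10*u^3 + 26*u^2 + 20*u + 16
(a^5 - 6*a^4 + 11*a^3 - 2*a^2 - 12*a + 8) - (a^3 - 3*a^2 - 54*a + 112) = a^5 - 6*a^4 + 10*a^3 + a^2 + 42*a - 104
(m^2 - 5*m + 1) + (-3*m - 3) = m^2 - 8*m - 2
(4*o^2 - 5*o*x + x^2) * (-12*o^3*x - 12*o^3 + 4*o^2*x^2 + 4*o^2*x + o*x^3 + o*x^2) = -48*o^5*x - 48*o^5 + 76*o^4*x^2 + 76*o^4*x - 28*o^3*x^3 - 28*o^3*x^2 - o^2*x^4 - o^2*x^3 + o*x^5 + o*x^4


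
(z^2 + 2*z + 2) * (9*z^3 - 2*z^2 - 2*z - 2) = 9*z^5 + 16*z^4 + 12*z^3 - 10*z^2 - 8*z - 4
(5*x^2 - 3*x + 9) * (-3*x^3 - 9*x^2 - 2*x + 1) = -15*x^5 - 36*x^4 - 10*x^3 - 70*x^2 - 21*x + 9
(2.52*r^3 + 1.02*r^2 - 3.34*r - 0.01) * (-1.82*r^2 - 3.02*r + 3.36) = -4.5864*r^5 - 9.4668*r^4 + 11.4656*r^3 + 13.5322*r^2 - 11.1922*r - 0.0336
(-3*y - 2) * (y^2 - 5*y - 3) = -3*y^3 + 13*y^2 + 19*y + 6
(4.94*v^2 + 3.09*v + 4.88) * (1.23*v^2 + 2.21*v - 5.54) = 6.0762*v^4 + 14.7181*v^3 - 14.5363*v^2 - 6.3338*v - 27.0352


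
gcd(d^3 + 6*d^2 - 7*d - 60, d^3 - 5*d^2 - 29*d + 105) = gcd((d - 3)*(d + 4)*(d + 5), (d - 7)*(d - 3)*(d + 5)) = d^2 + 2*d - 15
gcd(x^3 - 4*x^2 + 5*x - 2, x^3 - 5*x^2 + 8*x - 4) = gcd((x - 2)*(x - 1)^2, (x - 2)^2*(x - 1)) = x^2 - 3*x + 2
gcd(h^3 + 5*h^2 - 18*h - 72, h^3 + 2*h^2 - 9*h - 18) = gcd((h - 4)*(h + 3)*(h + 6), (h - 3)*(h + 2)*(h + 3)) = h + 3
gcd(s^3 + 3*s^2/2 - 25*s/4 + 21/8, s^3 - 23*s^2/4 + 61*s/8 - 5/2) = s - 1/2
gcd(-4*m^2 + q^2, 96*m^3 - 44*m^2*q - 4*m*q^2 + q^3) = -2*m + q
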